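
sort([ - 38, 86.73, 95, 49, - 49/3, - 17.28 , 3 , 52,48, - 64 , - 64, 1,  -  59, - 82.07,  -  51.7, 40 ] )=[ - 82.07, - 64,-64, - 59, - 51.7, - 38, - 17.28, - 49/3,1,  3, 40, 48, 49,52, 86.73 , 95 ]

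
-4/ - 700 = 1/175=   0.01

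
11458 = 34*337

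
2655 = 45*59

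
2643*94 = 248442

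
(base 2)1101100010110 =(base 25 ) b29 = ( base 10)6934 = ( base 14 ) 2754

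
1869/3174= 623/1058 = 0.59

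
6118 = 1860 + 4258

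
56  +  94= 150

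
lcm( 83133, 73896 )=665064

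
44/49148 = 1/1117 = 0.00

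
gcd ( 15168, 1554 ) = 6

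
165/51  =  55/17 = 3.24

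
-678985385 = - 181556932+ - 497428453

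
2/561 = 2/561 = 0.00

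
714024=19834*36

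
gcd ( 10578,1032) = 258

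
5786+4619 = 10405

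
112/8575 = 16/1225 = 0.01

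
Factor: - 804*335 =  - 269340=- 2^2 * 3^1*5^1* 67^2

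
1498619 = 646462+852157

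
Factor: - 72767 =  - 72767^1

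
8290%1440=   1090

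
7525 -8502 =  - 977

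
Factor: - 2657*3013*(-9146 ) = 73218677986 = 2^1 * 17^1*23^1*131^1 * 269^1*2657^1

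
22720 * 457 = 10383040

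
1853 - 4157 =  - 2304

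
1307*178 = 232646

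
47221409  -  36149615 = 11071794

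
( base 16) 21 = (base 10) 33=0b100001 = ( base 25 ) 18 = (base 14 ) 25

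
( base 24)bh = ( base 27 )AB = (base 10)281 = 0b100011001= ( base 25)B6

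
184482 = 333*554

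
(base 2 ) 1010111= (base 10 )87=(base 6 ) 223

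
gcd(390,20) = 10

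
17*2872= 48824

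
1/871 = 1/871 = 0.00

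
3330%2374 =956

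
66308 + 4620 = 70928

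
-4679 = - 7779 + 3100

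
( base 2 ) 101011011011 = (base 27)3LP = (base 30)32j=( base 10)2779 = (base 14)1027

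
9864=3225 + 6639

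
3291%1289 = 713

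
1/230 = 1/230 =0.00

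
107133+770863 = 877996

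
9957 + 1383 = 11340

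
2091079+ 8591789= 10682868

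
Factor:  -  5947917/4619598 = -1982639/1539866=-2^ (-1) * 37^ ( - 1)*20809^( - 1)*1982639^1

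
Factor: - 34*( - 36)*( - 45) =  - 2^3*3^4*5^1*17^1 = - 55080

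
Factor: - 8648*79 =-683192= -  2^3*23^1*47^1*79^1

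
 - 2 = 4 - 6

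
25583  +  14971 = 40554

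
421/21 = 20+1/21 = 20.05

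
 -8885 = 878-9763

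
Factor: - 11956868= - 2^2 * 7^1*11^1*38821^1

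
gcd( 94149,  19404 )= 99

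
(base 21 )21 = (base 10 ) 43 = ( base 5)133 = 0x2b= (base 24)1J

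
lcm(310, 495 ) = 30690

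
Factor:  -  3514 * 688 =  - 2417632 = - 2^5*7^1 * 43^1 * 251^1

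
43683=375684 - 332001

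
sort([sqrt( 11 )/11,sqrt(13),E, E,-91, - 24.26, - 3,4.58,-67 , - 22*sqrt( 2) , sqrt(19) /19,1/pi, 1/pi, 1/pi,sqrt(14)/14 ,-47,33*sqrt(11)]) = [ - 91 ,  -  67, - 47, - 22*sqrt( 2),-24.26, - 3,sqrt(19)/19,sqrt(14 )/14  ,  sqrt( 11 ) /11,1/pi,1/pi,1/pi, E,E, sqrt(13) , 4.58, 33*sqrt(11 )]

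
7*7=49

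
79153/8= 79153/8 = 9894.12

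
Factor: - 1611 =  - 3^2*179^1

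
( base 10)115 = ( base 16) 73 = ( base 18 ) 67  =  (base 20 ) 5f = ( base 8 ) 163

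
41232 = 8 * 5154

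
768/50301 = 256/16767 = 0.02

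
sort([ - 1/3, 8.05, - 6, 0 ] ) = [ - 6, - 1/3,0, 8.05]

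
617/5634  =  617/5634 = 0.11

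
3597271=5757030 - 2159759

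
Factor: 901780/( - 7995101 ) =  - 2^2*5^1 * 11^1*523^ ( - 1 )*4099^1*15287^ ( - 1 )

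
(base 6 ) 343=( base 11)113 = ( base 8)207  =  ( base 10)135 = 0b10000111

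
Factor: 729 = 3^6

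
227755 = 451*505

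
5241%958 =451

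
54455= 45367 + 9088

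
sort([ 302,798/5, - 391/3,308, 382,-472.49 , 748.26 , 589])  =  [ - 472.49, - 391/3,798/5,  302, 308,  382, 589,  748.26]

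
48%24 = 0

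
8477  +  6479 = 14956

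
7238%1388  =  298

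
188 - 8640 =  - 8452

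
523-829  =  -306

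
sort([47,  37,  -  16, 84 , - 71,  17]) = [ - 71 , - 16,  17, 37, 47,84 ] 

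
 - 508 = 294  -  802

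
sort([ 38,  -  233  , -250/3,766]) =[  -  233,-250/3,38,766]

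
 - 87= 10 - 97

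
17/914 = 17/914 = 0.02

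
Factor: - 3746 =-2^1*1873^1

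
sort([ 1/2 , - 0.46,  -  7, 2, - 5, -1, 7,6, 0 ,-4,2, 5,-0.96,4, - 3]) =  [  -  7, - 5, - 4,-3, - 1 , - 0.96,  -  0.46,0,1/2,2, 2,  4,5,6,7] 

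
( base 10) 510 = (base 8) 776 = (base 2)111111110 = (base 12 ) 366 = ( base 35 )EK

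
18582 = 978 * 19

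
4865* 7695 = 37436175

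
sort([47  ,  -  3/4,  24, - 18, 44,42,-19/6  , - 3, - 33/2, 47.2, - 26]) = [ - 26, - 18, - 33/2, - 19/6, - 3,-3/4,24,42,44, 47, 47.2] 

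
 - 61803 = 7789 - 69592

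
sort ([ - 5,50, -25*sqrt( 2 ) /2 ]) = [  -  25 *sqrt( 2)/2, - 5, 50 ] 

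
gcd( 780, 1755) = 195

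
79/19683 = 79/19683 = 0.00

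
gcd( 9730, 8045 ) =5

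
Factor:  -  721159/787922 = - 2^ ( - 1)*393961^( - 1)*721159^1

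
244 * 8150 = 1988600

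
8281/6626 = 1 + 1655/6626= 1.25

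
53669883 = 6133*8751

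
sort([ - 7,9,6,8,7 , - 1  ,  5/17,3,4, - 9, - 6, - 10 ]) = [ - 10,-9, - 7,-6, - 1,5/17, 3, 4,  6 , 7, 8,9 ] 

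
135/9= 15 = 15.00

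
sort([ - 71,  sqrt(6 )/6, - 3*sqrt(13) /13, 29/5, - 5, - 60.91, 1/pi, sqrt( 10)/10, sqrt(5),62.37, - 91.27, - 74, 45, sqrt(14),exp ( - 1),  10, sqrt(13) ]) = [ - 91.27, - 74, - 71, - 60.91, - 5, -3*sqrt(13)/13 , sqrt(10 )/10,1/pi,exp(-1), sqrt(6 ) /6 , sqrt(5), sqrt(13) , sqrt (14), 29/5, 10, 45,  62.37 ]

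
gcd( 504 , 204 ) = 12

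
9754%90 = 34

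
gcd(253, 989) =23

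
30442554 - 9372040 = 21070514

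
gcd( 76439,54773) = 1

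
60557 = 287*211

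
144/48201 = 48/16067 = 0.00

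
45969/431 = 106+283/431 = 106.66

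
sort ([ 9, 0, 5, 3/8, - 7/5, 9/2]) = [ - 7/5, 0, 3/8,9/2,5, 9 ] 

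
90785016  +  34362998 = 125148014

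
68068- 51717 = 16351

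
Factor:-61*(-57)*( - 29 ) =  - 100833 = - 3^1* 19^1 * 29^1*61^1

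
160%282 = 160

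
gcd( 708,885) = 177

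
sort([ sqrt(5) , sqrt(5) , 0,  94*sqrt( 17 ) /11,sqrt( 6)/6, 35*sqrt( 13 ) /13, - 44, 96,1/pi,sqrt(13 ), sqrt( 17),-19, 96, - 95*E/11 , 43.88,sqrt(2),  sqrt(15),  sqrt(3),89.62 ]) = [ - 44,  -  95*E/11,- 19,0, 1/pi,sqrt(6) /6 , sqrt ( 2) , sqrt( 3),sqrt(5), sqrt( 5),sqrt( 13 ),sqrt(15),  sqrt( 17) , 35*sqrt( 13)/13, 94*sqrt ( 17)/11,  43.88, 89.62,96, 96]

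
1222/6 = 203 + 2/3 = 203.67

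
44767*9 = 402903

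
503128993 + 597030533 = 1100159526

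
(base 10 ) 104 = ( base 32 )38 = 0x68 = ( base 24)48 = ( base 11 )95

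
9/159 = 3/53 = 0.06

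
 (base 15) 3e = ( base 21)2H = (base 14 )43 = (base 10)59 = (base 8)73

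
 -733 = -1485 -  - 752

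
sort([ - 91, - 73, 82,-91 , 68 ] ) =[ - 91, - 91,-73,68, 82]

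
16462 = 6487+9975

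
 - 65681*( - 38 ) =2495878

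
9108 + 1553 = 10661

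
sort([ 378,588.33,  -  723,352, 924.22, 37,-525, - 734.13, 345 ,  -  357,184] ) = [ - 734.13, - 723, - 525, - 357,37, 184,345,352, 378,588.33,924.22] 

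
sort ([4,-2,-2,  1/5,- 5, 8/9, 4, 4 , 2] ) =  [ - 5,- 2, - 2,1/5, 8/9, 2,  4,  4, 4]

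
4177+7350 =11527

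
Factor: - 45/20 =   -  2^( - 2) * 3^2  =  - 9/4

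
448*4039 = 1809472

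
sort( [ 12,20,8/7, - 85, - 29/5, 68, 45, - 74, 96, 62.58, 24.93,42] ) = [ - 85, - 74, - 29/5,8/7,12,20,24.93,42, 45,62.58,68,96 ]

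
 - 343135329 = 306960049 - 650095378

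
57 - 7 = 50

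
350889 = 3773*93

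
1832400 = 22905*80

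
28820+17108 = 45928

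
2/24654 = 1/12327 = 0.00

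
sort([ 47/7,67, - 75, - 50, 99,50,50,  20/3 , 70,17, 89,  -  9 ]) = [ - 75, - 50, - 9,20/3,  47/7,17,50,50, 67,  70,89,  99]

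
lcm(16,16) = 16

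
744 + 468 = 1212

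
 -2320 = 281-2601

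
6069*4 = 24276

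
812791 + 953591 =1766382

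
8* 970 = 7760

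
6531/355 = 6531/355 = 18.40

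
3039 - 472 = 2567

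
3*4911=14733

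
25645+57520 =83165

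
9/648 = 1/72 = 0.01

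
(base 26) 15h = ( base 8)1467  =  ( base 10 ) 823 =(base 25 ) 17n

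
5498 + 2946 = 8444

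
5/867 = 5/867 = 0.01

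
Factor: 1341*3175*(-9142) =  - 38923664850 =- 2^1*3^2*5^2*7^1*127^1*149^1*653^1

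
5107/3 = 5107/3 = 1702.33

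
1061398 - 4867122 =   -  3805724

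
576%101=71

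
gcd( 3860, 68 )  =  4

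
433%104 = 17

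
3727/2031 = 3727/2031 = 1.84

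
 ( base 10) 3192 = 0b110001111000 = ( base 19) 8G0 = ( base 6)22440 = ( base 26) 4IK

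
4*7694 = 30776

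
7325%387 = 359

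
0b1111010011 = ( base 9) 1307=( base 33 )tm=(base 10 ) 979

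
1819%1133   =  686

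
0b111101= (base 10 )61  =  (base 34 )1r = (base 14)45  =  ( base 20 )31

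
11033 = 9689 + 1344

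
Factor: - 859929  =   - 3^1*7^1*40949^1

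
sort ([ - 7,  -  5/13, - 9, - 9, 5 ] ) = [-9, - 9, - 7, - 5/13 , 5 ] 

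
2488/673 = 2488/673 = 3.70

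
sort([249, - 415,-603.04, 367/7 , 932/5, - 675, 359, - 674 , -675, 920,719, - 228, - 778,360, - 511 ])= [ - 778, - 675, - 675,-674, - 603.04, - 511, - 415, - 228,367/7,932/5,249,359,360,719, 920]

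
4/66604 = 1/16651 = 0.00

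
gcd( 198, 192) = 6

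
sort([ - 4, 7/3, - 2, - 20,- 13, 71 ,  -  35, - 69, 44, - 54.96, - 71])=[ - 71, - 69, - 54.96, - 35, - 20, - 13, - 4, - 2  ,  7/3 , 44, 71 ]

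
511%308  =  203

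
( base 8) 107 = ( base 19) 3E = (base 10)71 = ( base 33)25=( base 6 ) 155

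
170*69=11730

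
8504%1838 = 1152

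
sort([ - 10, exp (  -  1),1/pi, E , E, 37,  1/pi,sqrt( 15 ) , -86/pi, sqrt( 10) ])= [ - 86/pi,-10, 1/pi,1/pi , exp( - 1 ),E,E,sqrt( 10), sqrt( 15),37 ] 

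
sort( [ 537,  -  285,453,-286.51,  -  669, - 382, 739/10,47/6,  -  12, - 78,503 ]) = [ - 669, - 382, - 286.51, - 285,- 78,  -  12, 47/6,739/10,453,503,537]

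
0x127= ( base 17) 106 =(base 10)295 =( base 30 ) 9p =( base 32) 97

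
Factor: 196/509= 2^2*7^2*509^( - 1)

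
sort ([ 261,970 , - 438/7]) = [-438/7, 261, 970] 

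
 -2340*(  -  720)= 1684800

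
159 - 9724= - 9565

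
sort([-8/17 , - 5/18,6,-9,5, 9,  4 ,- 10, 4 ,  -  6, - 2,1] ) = [-10,-9 ,-6, - 2,-8/17,-5/18, 1,4,4 , 5,6, 9]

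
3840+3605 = 7445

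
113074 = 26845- - 86229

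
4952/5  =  990+2/5 = 990.40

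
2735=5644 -2909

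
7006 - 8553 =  - 1547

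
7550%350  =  200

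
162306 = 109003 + 53303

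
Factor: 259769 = 47^1*5527^1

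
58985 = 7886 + 51099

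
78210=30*2607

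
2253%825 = 603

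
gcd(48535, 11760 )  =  5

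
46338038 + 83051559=129389597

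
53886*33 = 1778238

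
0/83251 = 0 =0.00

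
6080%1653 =1121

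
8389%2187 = 1828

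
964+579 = 1543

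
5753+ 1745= 7498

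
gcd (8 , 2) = 2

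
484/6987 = 484/6987 = 0.07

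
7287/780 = 2429/260  =  9.34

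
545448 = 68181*8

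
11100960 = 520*21348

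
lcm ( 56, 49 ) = 392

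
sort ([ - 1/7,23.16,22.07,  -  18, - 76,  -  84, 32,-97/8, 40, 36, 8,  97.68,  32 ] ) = [ - 84, - 76 , - 18, - 97/8, -1/7,8 , 22.07 , 23.16,  32,32,  36,40  ,  97.68] 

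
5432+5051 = 10483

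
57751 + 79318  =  137069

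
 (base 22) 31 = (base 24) 2j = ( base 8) 103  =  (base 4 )1003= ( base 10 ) 67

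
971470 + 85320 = 1056790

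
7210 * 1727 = 12451670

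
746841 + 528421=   1275262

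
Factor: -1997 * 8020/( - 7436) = 5^1*11^( - 1 )*13^( - 2) * 401^1*1997^1 =4003985/1859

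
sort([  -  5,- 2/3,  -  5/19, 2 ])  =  [-5, - 2/3, - 5/19 , 2 ] 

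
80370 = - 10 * (-8037 )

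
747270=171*4370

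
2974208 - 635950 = 2338258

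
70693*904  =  63906472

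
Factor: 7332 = 2^2*3^1*13^1*47^1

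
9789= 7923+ 1866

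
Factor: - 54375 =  - 3^1*5^4*29^1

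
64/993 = 64/993 = 0.06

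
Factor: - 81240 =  - 2^3*3^1* 5^1 * 677^1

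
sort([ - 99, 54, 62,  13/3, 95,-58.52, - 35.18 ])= [  -  99, - 58.52, - 35.18, 13/3, 54, 62, 95]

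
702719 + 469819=1172538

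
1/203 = 1/203 = 0.00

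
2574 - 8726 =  - 6152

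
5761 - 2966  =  2795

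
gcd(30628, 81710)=2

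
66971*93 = 6228303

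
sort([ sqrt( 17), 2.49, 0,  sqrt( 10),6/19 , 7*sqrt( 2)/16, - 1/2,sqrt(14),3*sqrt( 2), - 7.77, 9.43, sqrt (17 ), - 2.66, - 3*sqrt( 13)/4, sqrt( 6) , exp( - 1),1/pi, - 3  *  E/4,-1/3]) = [ - 7.77, - 3 * sqrt(13) /4, - 2.66, - 3*E/4, - 1/2,-1/3,0 , 6/19,1/pi,exp ( - 1),7*sqrt(2 ) /16, sqrt(6) , 2.49,sqrt( 10), sqrt ( 14), sqrt( 17),sqrt( 17), 3 * sqrt( 2), 9.43]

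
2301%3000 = 2301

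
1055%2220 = 1055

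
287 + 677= 964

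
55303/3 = 55303/3 = 18434.33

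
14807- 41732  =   - 26925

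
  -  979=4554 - 5533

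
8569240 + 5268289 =13837529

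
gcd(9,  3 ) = 3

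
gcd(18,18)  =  18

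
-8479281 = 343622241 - 352101522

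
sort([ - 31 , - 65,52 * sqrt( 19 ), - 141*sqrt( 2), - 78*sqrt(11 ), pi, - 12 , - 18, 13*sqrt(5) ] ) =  [ - 78*sqrt( 11),-141*sqrt(2 ), - 65, - 31, - 18, - 12,pi,13*sqrt( 5 ), 52 * sqrt( 19)] 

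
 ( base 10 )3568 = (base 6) 24304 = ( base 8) 6760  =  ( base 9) 4804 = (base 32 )3fg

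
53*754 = 39962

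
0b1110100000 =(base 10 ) 928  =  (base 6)4144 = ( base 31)TT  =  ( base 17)33a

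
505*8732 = 4409660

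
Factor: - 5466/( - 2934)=911/489 = 3^( - 1)*163^(- 1 )* 911^1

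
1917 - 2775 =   -  858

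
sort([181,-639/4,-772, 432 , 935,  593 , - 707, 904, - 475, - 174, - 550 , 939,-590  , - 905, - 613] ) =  [ - 905 , - 772, - 707, - 613, - 590, - 550 ,-475, - 174, - 639/4,181  ,  432,593,904, 935 , 939]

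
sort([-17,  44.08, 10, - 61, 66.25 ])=[ - 61,  -  17,10, 44.08, 66.25 ] 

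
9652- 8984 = 668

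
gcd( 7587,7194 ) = 3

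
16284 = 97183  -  80899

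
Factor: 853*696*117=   69461496 = 2^3*3^3 *13^1*29^1*853^1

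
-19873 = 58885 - 78758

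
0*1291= 0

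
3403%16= 11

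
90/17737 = 90/17737 =0.01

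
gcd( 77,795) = 1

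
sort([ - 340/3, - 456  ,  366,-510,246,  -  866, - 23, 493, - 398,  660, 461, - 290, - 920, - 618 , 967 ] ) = [ - 920,-866,- 618, - 510, - 456, - 398, - 290 ,  -  340/3,-23,  246, 366, 461, 493  ,  660, 967 ]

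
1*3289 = 3289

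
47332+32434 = 79766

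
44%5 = 4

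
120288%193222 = 120288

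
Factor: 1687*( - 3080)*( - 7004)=36392503840 = 2^5*5^1*7^2*11^1*17^1*103^1* 241^1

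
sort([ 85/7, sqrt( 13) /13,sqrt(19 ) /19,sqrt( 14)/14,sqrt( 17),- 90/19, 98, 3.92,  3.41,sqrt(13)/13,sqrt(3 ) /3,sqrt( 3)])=[ - 90/19,sqrt( 19)/19 , sqrt( 14)/14  ,  sqrt( 13 )/13, sqrt (13)/13, sqrt(3 )/3, sqrt( 3), 3.41, 3.92, sqrt(17), 85/7,98]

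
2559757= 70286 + 2489471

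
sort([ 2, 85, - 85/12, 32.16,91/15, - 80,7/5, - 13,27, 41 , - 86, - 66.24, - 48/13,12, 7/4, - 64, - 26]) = [ - 86, - 80, - 66.24, -64,  -  26, -13, - 85/12 , - 48/13, 7/5,7/4,2, 91/15,12,27,32.16,  41,  85]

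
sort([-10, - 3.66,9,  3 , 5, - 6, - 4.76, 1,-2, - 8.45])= [ - 10, - 8.45,  -  6, - 4.76,  -  3.66, - 2,1, 3, 5,  9] 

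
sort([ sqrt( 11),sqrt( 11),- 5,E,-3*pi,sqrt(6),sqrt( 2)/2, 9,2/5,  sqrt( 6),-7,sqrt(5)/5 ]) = [-3  *pi, - 7, - 5, 2/5,sqrt( 5) /5,sqrt ( 2)/2,  sqrt(6 ), sqrt (6),E,sqrt( 11),sqrt( 11), 9]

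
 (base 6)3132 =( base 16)2C0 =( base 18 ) 232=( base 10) 704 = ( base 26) 112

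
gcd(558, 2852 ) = 62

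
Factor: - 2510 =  - 2^1*5^1*251^1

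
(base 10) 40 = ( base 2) 101000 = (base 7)55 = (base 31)19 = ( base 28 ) 1c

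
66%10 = 6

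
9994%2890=1324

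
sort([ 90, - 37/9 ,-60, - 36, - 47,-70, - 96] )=[ - 96, - 70, - 60, - 47, - 36, - 37/9,  90 ] 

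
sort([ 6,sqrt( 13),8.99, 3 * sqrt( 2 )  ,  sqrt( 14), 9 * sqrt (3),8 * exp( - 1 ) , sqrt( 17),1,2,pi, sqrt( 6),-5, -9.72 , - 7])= [ - 9.72, - 7, - 5,1,  2,sqrt(6) , 8*exp( - 1),pi,sqrt(13 ), sqrt(14),sqrt( 17), 3*sqrt(2 ),6,8.99,9 * sqrt( 3) ] 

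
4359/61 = 4359/61 = 71.46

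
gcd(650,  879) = 1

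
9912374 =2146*4619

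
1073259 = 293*3663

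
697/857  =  697/857 = 0.81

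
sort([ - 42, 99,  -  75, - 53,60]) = [ - 75 ,- 53,  -  42,60,99]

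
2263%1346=917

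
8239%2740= 19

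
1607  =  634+973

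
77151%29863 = 17425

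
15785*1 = 15785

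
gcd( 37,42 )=1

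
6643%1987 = 682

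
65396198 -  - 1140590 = 66536788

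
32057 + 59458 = 91515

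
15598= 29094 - 13496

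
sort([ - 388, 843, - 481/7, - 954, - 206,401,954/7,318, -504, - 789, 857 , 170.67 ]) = [-954 ,  -  789,-504, - 388, - 206, - 481/7,954/7,170.67, 318, 401 , 843,857]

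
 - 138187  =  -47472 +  - 90715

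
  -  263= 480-743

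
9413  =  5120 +4293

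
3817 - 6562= - 2745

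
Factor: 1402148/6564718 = 701074/3282359 = 2^1*11^2*1439^ ( - 1)* 2281^(  -  1 )*2897^1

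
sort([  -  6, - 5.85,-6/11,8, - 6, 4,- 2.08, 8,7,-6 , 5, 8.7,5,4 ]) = [ - 6, - 6,-6, - 5.85,-2.08 ,-6/11,4, 4, 5,5, 7,8, 8, 8.7 ] 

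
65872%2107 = 555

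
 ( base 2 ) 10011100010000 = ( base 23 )IKI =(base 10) 10000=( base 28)cl4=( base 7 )41104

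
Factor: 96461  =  96461^1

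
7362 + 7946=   15308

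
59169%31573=27596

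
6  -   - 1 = 7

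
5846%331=219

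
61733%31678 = 30055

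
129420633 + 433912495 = 563333128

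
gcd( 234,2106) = 234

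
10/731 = 10/731 =0.01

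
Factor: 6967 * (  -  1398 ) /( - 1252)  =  4869933/626=2^(-1)*3^1*233^1*313^ (-1 )*6967^1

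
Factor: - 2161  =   - 2161^1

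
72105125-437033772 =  - 364928647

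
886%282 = 40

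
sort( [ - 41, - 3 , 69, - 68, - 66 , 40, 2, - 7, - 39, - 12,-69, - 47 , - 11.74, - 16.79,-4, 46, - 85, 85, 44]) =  [ - 85 ,  -  69 , - 68, - 66, - 47, - 41 , - 39, - 16.79,-12, - 11.74, -7, - 4 , - 3, 2, 40, 44,46,69, 85 ] 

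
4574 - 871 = 3703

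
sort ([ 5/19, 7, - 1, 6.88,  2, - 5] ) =[ - 5,-1, 5/19, 2,6.88 , 7] 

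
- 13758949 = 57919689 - 71678638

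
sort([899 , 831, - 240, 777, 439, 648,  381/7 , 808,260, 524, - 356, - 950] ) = [ - 950, - 356,-240,381/7,260,439,524,648,777, 808,831, 899] 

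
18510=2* 9255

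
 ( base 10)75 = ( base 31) 2D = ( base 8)113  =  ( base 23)36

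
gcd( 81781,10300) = 1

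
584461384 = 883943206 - 299481822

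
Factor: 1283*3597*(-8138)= -2^1 * 3^1 * 11^1*13^1*109^1 * 313^1*1283^1= - 37556471238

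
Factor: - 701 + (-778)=  -  3^1 * 17^1*29^1 = -1479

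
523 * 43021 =22499983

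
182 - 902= - 720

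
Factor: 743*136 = 2^3*17^1* 743^1 = 101048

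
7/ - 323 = -7/323 = - 0.02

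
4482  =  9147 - 4665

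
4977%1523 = 408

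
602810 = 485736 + 117074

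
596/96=149/24 = 6.21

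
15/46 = 15/46 = 0.33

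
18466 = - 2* ( - 9233)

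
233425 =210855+22570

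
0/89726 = 0 = 0.00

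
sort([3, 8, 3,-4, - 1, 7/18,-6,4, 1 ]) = [ - 6,-4, - 1, 7/18, 1,3,3, 4, 8]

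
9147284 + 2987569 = 12134853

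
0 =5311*0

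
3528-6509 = -2981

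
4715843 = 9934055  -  5218212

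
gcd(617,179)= 1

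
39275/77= 510 + 5/77 =510.06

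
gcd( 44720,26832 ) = 8944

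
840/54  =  140/9  =  15.56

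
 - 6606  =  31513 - 38119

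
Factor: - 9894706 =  - 2^1 * 19^1*260387^1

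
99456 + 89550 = 189006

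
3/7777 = 3/7777=0.00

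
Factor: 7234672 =2^4*139^1*3253^1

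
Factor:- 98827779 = -3^1*103^1*319831^1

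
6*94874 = 569244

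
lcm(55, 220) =220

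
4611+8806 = 13417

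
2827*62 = 175274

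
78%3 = 0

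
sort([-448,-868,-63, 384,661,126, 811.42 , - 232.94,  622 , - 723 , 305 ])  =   [ - 868,-723,-448, - 232.94, - 63,126,  305 , 384,  622,  661, 811.42]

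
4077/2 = 2038+1/2 = 2038.50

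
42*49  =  2058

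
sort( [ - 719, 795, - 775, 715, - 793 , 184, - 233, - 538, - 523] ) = [ - 793, - 775,- 719, - 538, - 523,  -  233,184,715,795 ] 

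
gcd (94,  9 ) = 1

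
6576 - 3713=2863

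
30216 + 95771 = 125987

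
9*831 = 7479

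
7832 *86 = 673552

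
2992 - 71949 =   -  68957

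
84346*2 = 168692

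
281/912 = 281/912 = 0.31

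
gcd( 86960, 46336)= 16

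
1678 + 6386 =8064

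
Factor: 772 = 2^2*193^1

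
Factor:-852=- 2^2 * 3^1 *71^1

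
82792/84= 20698/21 = 985.62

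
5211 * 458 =2386638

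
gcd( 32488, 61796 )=4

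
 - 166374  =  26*( - 6399)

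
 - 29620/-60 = 493 + 2/3 = 493.67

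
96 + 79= 175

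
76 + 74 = 150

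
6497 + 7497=13994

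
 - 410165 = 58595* ( - 7 )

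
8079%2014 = 23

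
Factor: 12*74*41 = 36408  =  2^3*3^1*37^1 * 41^1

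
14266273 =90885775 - 76619502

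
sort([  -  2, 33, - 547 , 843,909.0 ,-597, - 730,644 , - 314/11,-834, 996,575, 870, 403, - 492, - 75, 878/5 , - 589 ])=[-834, - 730, - 597, - 589,-547, - 492,-75, - 314/11, - 2, 33, 878/5, 403,575, 644,843,870, 909.0, 996]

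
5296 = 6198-902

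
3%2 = 1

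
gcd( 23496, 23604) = 12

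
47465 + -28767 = 18698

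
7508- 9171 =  - 1663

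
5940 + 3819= 9759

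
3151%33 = 16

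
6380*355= 2264900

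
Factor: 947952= 2^4*3^2*29^1*227^1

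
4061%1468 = 1125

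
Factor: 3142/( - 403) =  - 2^1*13^(-1)*31^ ( - 1 )*1571^1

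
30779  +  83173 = 113952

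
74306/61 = 1218  +  8/61  =  1218.13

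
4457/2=2228+1/2 = 2228.50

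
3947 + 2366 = 6313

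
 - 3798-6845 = -10643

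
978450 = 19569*50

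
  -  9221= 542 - 9763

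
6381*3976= 25370856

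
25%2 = 1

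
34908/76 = 8727/19 = 459.32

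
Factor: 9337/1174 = 2^( -1)* 587^(  -  1)*9337^1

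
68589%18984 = 11637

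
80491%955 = 271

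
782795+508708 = 1291503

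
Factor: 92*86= 7912 =2^3*23^1 * 43^1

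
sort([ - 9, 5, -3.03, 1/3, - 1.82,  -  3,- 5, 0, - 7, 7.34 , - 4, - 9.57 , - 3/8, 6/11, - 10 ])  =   [ - 10, - 9.57, - 9, - 7, - 5, - 4, - 3.03, - 3, - 1.82,-3/8,0, 1/3, 6/11,5, 7.34] 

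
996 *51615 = 51408540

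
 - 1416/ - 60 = 23+ 3/5 = 23.60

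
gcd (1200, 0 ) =1200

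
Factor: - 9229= - 11^1*839^1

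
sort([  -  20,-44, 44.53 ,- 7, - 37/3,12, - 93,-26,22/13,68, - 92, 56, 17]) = [ - 93, - 92, - 44, - 26, -20,-37/3, - 7,22/13, 12, 17,  44.53,56, 68]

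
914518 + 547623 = 1462141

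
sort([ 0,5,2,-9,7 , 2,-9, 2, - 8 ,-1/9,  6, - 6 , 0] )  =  [ - 9,-9, - 8, - 6, - 1/9,  0,0, 2,2,2,5,6,7 ]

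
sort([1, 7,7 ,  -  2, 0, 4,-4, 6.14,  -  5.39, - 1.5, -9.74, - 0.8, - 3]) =[-9.74, - 5.39, -4, - 3, - 2, - 1.5, - 0.8, 0, 1,4,6.14, 7, 7] 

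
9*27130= 244170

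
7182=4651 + 2531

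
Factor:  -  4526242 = -2^1 * 7^1*271^1 *1193^1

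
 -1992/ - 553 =3+333/553 = 3.60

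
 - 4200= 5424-9624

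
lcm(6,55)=330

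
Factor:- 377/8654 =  - 2^(  -  1 )*13^1*29^1*4327^ ( - 1) 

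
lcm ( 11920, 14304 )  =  71520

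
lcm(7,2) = 14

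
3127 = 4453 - 1326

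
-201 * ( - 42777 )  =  8598177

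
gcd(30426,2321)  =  11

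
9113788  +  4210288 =13324076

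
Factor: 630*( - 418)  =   - 263340  =  -  2^2* 3^2*5^1*7^1*11^1*19^1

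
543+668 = 1211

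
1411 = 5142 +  - 3731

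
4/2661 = 4/2661  =  0.00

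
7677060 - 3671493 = 4005567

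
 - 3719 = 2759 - 6478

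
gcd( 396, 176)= 44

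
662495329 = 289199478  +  373295851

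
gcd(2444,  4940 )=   52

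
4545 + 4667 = 9212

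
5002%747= 520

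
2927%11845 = 2927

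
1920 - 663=1257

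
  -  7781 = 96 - 7877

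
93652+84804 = 178456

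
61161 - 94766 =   -  33605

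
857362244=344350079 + 513012165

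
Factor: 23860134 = 2^1 * 3^2*383^1 * 3461^1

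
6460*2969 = 19179740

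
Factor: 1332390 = 2^1*3^1*5^1*23^1*1931^1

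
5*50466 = 252330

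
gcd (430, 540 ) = 10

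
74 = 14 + 60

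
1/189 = 1/189= 0.01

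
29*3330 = 96570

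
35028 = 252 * 139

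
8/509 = 8/509 = 0.02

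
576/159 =3 + 33/53=3.62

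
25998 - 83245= - 57247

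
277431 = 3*92477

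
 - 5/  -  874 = 5/874  =  0.01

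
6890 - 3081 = 3809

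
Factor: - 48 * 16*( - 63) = 48384=2^8*3^3*7^1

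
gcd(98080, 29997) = 1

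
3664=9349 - 5685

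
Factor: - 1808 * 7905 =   -  14292240=-2^4*3^1*5^1 * 17^1 * 31^1*113^1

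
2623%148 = 107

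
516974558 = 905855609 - 388881051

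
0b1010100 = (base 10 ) 84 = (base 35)2E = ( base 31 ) 2M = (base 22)3I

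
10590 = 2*5295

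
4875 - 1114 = 3761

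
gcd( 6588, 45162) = 18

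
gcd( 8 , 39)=1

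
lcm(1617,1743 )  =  134211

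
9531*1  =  9531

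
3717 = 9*413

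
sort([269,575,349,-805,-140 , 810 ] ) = [ - 805, - 140, 269,349, 575,810]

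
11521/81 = 142+19/81 = 142.23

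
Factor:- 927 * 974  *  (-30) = 2^2*3^3*5^1*103^1* 487^1 = 27086940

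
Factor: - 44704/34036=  - 88/67= - 2^3 *11^1 * 67^(-1 )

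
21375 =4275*5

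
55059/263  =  209 +92/263 = 209.35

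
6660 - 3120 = 3540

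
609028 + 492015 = 1101043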